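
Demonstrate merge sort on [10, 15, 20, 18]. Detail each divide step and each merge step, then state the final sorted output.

Merge sort trace:

Split: [10, 15, 20, 18] -> [10, 15] and [20, 18]
  Split: [10, 15] -> [10] and [15]
  Merge: [10] + [15] -> [10, 15]
  Split: [20, 18] -> [20] and [18]
  Merge: [20] + [18] -> [18, 20]
Merge: [10, 15] + [18, 20] -> [10, 15, 18, 20]

Final sorted array: [10, 15, 18, 20]

The merge sort proceeds by recursively splitting the array and merging sorted halves.
After all merges, the sorted array is [10, 15, 18, 20].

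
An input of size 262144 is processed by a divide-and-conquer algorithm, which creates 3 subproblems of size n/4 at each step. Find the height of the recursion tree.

For divide and conquer with division factor 4:

Problem sizes at each level:
Level 0: 262144
Level 1: 65536
Level 2: 16384
Level 3: 4096
Level 4: 1024
Level 5: 256
Level 6: 64
Level 7: 16
Level 8: 4
Level 9: 1

The root is level 0 and the size-1 base case is level 9 (the tree spans levels 0 through 9, i.e. 10 levels counting the root), so the depth is the number of divisions: log_4(262144) = 9

The recursion tree depth is log_4(262144) = 9. At each level, the problem size is divided by 4, so it takes 9 divisions to reduce to a base case of size 1. The algorithm makes 3 recursive calls at each level.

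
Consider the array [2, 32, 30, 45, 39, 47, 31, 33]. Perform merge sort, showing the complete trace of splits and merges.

Merge sort trace:

Split: [2, 32, 30, 45, 39, 47, 31, 33] -> [2, 32, 30, 45] and [39, 47, 31, 33]
  Split: [2, 32, 30, 45] -> [2, 32] and [30, 45]
    Split: [2, 32] -> [2] and [32]
    Merge: [2] + [32] -> [2, 32]
    Split: [30, 45] -> [30] and [45]
    Merge: [30] + [45] -> [30, 45]
  Merge: [2, 32] + [30, 45] -> [2, 30, 32, 45]
  Split: [39, 47, 31, 33] -> [39, 47] and [31, 33]
    Split: [39, 47] -> [39] and [47]
    Merge: [39] + [47] -> [39, 47]
    Split: [31, 33] -> [31] and [33]
    Merge: [31] + [33] -> [31, 33]
  Merge: [39, 47] + [31, 33] -> [31, 33, 39, 47]
Merge: [2, 30, 32, 45] + [31, 33, 39, 47] -> [2, 30, 31, 32, 33, 39, 45, 47]

Final sorted array: [2, 30, 31, 32, 33, 39, 45, 47]

The merge sort proceeds by recursively splitting the array and merging sorted halves.
After all merges, the sorted array is [2, 30, 31, 32, 33, 39, 45, 47].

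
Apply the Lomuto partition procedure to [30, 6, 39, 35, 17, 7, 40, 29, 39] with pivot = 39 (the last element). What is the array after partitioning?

Lomuto partition with pivot = 39:

Initial array: [30, 6, 39, 35, 17, 7, 40, 29, 39]

arr[0]=30 <= 39: swap with position 0, array becomes [30, 6, 39, 35, 17, 7, 40, 29, 39]
arr[1]=6 <= 39: swap with position 1, array becomes [30, 6, 39, 35, 17, 7, 40, 29, 39]
arr[2]=39 <= 39: swap with position 2, array becomes [30, 6, 39, 35, 17, 7, 40, 29, 39]
arr[3]=35 <= 39: swap with position 3, array becomes [30, 6, 39, 35, 17, 7, 40, 29, 39]
arr[4]=17 <= 39: swap with position 4, array becomes [30, 6, 39, 35, 17, 7, 40, 29, 39]
arr[5]=7 <= 39: swap with position 5, array becomes [30, 6, 39, 35, 17, 7, 40, 29, 39]
arr[6]=40 > 39: no swap
arr[7]=29 <= 39: swap with position 6, array becomes [30, 6, 39, 35, 17, 7, 29, 40, 39]

Place pivot at position 7: [30, 6, 39, 35, 17, 7, 29, 39, 40]
Pivot position: 7

After partitioning with pivot 39, the array becomes [30, 6, 39, 35, 17, 7, 29, 39, 40]. The pivot is placed at index 7. All elements to the left of the pivot are <= 39, and all elements to the right are > 39.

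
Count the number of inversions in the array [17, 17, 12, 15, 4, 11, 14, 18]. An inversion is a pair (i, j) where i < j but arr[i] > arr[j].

Finding inversions in [17, 17, 12, 15, 4, 11, 14, 18]:

(0, 2): arr[0]=17 > arr[2]=12
(0, 3): arr[0]=17 > arr[3]=15
(0, 4): arr[0]=17 > arr[4]=4
(0, 5): arr[0]=17 > arr[5]=11
(0, 6): arr[0]=17 > arr[6]=14
(1, 2): arr[1]=17 > arr[2]=12
(1, 3): arr[1]=17 > arr[3]=15
(1, 4): arr[1]=17 > arr[4]=4
(1, 5): arr[1]=17 > arr[5]=11
(1, 6): arr[1]=17 > arr[6]=14
(2, 4): arr[2]=12 > arr[4]=4
(2, 5): arr[2]=12 > arr[5]=11
(3, 4): arr[3]=15 > arr[4]=4
(3, 5): arr[3]=15 > arr[5]=11
(3, 6): arr[3]=15 > arr[6]=14

Total inversions: 15

The array has 15 inversion(s): (0,2), (0,3), (0,4), (0,5), (0,6), (1,2), (1,3), (1,4), (1,5), (1,6), (2,4), (2,5), (3,4), (3,5), (3,6). Each pair (i,j) satisfies i < j and arr[i] > arr[j].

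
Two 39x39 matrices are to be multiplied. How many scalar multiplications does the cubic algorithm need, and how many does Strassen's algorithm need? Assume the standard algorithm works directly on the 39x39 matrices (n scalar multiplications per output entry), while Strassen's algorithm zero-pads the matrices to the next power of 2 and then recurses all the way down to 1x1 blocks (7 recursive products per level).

Matrix multiplication for 39x39 matrices:

Strassen's algorithm requires power-of-2 dimensions. Pad 39x39 to 64x64 (next power of 2).

Standard algorithm: 39^3 = 59319 multiplications
Strassen's algorithm: 7^(log2(64)) = 7^6 = 117649 multiplications
Difference: 59319 - 117649 = -58330 (Strassen uses MORE here due to padding overhead — for small or just-over-power-of-2 n, padding can outweigh the per-level savings)

Standard: 59319 multiplications (39^3). Strassen: 117649 multiplications (7^6, after padding to 64x64). Strassen reduces 8 recursive multiplications to 7 at each level.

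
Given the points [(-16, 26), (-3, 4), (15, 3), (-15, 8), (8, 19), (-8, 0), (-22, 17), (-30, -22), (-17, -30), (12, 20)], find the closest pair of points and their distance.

Computing all pairwise distances among 10 points:

d((-16, 26), (-3, 4)) = 25.5539
d((-16, 26), (15, 3)) = 38.6005
d((-16, 26), (-15, 8)) = 18.0278
d((-16, 26), (8, 19)) = 25.0
d((-16, 26), (-8, 0)) = 27.2029
d((-16, 26), (-22, 17)) = 10.8167
d((-16, 26), (-30, -22)) = 50.0
d((-16, 26), (-17, -30)) = 56.0089
d((-16, 26), (12, 20)) = 28.6356
d((-3, 4), (15, 3)) = 18.0278
d((-3, 4), (-15, 8)) = 12.6491
d((-3, 4), (8, 19)) = 18.6011
d((-3, 4), (-8, 0)) = 6.4031
d((-3, 4), (-22, 17)) = 23.0217
d((-3, 4), (-30, -22)) = 37.4833
d((-3, 4), (-17, -30)) = 36.7696
d((-3, 4), (12, 20)) = 21.9317
d((15, 3), (-15, 8)) = 30.4138
d((15, 3), (8, 19)) = 17.4642
d((15, 3), (-8, 0)) = 23.1948
d((15, 3), (-22, 17)) = 39.5601
d((15, 3), (-30, -22)) = 51.4782
d((15, 3), (-17, -30)) = 45.9674
d((15, 3), (12, 20)) = 17.2627
d((-15, 8), (8, 19)) = 25.4951
d((-15, 8), (-8, 0)) = 10.6301
d((-15, 8), (-22, 17)) = 11.4018
d((-15, 8), (-30, -22)) = 33.541
d((-15, 8), (-17, -30)) = 38.0526
d((-15, 8), (12, 20)) = 29.5466
d((8, 19), (-8, 0)) = 24.8395
d((8, 19), (-22, 17)) = 30.0666
d((8, 19), (-30, -22)) = 55.9017
d((8, 19), (-17, -30)) = 55.0091
d((8, 19), (12, 20)) = 4.1231 <-- minimum
d((-8, 0), (-22, 17)) = 22.0227
d((-8, 0), (-30, -22)) = 31.1127
d((-8, 0), (-17, -30)) = 31.3209
d((-8, 0), (12, 20)) = 28.2843
d((-22, 17), (-30, -22)) = 39.8121
d((-22, 17), (-17, -30)) = 47.2652
d((-22, 17), (12, 20)) = 34.1321
d((-30, -22), (-17, -30)) = 15.2643
d((-30, -22), (12, 20)) = 59.397
d((-17, -30), (12, 20)) = 57.8014

Closest pair: (8, 19) and (12, 20) with distance 4.1231

The closest pair is (8, 19) and (12, 20) with Euclidean distance 4.1231. For 10 points, brute-force pairwise comparison is shown above. For large n, the divide-and-conquer algorithm (sort by x, recurse on halves, check the dividing strip) achieves O(n log n).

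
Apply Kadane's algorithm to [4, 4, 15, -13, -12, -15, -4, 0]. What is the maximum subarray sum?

Using Kadane's algorithm on [4, 4, 15, -13, -12, -15, -4, 0]:

Scanning through the array:
Position 1 (value 4): max_ending_here = 8, max_so_far = 8
Position 2 (value 15): max_ending_here = 23, max_so_far = 23
Position 3 (value -13): max_ending_here = 10, max_so_far = 23
Position 4 (value -12): max_ending_here = -2, max_so_far = 23
Position 5 (value -15): max_ending_here = -15, max_so_far = 23
Position 6 (value -4): max_ending_here = -4, max_so_far = 23
Position 7 (value 0): max_ending_here = 0, max_so_far = 23

Maximum subarray: [4, 4, 15]
Maximum sum: 23

The maximum subarray is [4, 4, 15] with sum 23. This subarray runs from index 0 to index 2.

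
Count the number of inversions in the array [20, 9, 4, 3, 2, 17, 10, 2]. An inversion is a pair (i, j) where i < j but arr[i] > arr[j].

Finding inversions in [20, 9, 4, 3, 2, 17, 10, 2]:

(0, 1): arr[0]=20 > arr[1]=9
(0, 2): arr[0]=20 > arr[2]=4
(0, 3): arr[0]=20 > arr[3]=3
(0, 4): arr[0]=20 > arr[4]=2
(0, 5): arr[0]=20 > arr[5]=17
(0, 6): arr[0]=20 > arr[6]=10
(0, 7): arr[0]=20 > arr[7]=2
(1, 2): arr[1]=9 > arr[2]=4
(1, 3): arr[1]=9 > arr[3]=3
(1, 4): arr[1]=9 > arr[4]=2
(1, 7): arr[1]=9 > arr[7]=2
(2, 3): arr[2]=4 > arr[3]=3
(2, 4): arr[2]=4 > arr[4]=2
(2, 7): arr[2]=4 > arr[7]=2
(3, 4): arr[3]=3 > arr[4]=2
(3, 7): arr[3]=3 > arr[7]=2
(5, 6): arr[5]=17 > arr[6]=10
(5, 7): arr[5]=17 > arr[7]=2
(6, 7): arr[6]=10 > arr[7]=2

Total inversions: 19

The array has 19 inversion(s): (0,1), (0,2), (0,3), (0,4), (0,5), (0,6), (0,7), (1,2), (1,3), (1,4), (1,7), (2,3), (2,4), (2,7), (3,4), (3,7), (5,6), (5,7), (6,7). Each pair (i,j) satisfies i < j and arr[i] > arr[j].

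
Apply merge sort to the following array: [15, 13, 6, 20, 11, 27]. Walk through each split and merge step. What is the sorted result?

Merge sort trace:

Split: [15, 13, 6, 20, 11, 27] -> [15, 13, 6] and [20, 11, 27]
  Split: [15, 13, 6] -> [15] and [13, 6]
    Split: [13, 6] -> [13] and [6]
    Merge: [13] + [6] -> [6, 13]
  Merge: [15] + [6, 13] -> [6, 13, 15]
  Split: [20, 11, 27] -> [20] and [11, 27]
    Split: [11, 27] -> [11] and [27]
    Merge: [11] + [27] -> [11, 27]
  Merge: [20] + [11, 27] -> [11, 20, 27]
Merge: [6, 13, 15] + [11, 20, 27] -> [6, 11, 13, 15, 20, 27]

Final sorted array: [6, 11, 13, 15, 20, 27]

The merge sort proceeds by recursively splitting the array and merging sorted halves.
After all merges, the sorted array is [6, 11, 13, 15, 20, 27].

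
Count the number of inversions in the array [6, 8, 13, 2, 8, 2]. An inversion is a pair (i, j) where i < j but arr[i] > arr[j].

Finding inversions in [6, 8, 13, 2, 8, 2]:

(0, 3): arr[0]=6 > arr[3]=2
(0, 5): arr[0]=6 > arr[5]=2
(1, 3): arr[1]=8 > arr[3]=2
(1, 5): arr[1]=8 > arr[5]=2
(2, 3): arr[2]=13 > arr[3]=2
(2, 4): arr[2]=13 > arr[4]=8
(2, 5): arr[2]=13 > arr[5]=2
(4, 5): arr[4]=8 > arr[5]=2

Total inversions: 8

The array has 8 inversion(s): (0,3), (0,5), (1,3), (1,5), (2,3), (2,4), (2,5), (4,5). Each pair (i,j) satisfies i < j and arr[i] > arr[j].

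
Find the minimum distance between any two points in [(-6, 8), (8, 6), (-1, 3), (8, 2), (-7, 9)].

Computing all pairwise distances among 5 points:

d((-6, 8), (8, 6)) = 14.1421
d((-6, 8), (-1, 3)) = 7.0711
d((-6, 8), (8, 2)) = 15.2315
d((-6, 8), (-7, 9)) = 1.4142 <-- minimum
d((8, 6), (-1, 3)) = 9.4868
d((8, 6), (8, 2)) = 4.0
d((8, 6), (-7, 9)) = 15.2971
d((-1, 3), (8, 2)) = 9.0554
d((-1, 3), (-7, 9)) = 8.4853
d((8, 2), (-7, 9)) = 16.5529

Closest pair: (-6, 8) and (-7, 9) with distance 1.4142

The closest pair is (-6, 8) and (-7, 9) with Euclidean distance 1.4142. For 5 points, brute-force pairwise comparison is shown above. For large n, the divide-and-conquer algorithm (sort by x, recurse on halves, check the dividing strip) achieves O(n log n).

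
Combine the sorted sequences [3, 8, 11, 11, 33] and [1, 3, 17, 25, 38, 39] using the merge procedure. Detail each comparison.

Merging process:

Compare 3 vs 1: take 1 from right. Merged: [1]
Compare 3 vs 3: take 3 from left. Merged: [1, 3]
Compare 8 vs 3: take 3 from right. Merged: [1, 3, 3]
Compare 8 vs 17: take 8 from left. Merged: [1, 3, 3, 8]
Compare 11 vs 17: take 11 from left. Merged: [1, 3, 3, 8, 11]
Compare 11 vs 17: take 11 from left. Merged: [1, 3, 3, 8, 11, 11]
Compare 33 vs 17: take 17 from right. Merged: [1, 3, 3, 8, 11, 11, 17]
Compare 33 vs 25: take 25 from right. Merged: [1, 3, 3, 8, 11, 11, 17, 25]
Compare 33 vs 38: take 33 from left. Merged: [1, 3, 3, 8, 11, 11, 17, 25, 33]
Append remaining from right: [38, 39]. Merged: [1, 3, 3, 8, 11, 11, 17, 25, 33, 38, 39]

Final merged array: [1, 3, 3, 8, 11, 11, 17, 25, 33, 38, 39]
Total comparisons: 9

The merged array is [1, 3, 3, 8, 11, 11, 17, 25, 33, 38, 39], requiring 9 comparisons. The merge step runs in O(n) time where n is the total number of elements.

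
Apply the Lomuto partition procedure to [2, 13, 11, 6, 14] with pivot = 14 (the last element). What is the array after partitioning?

Lomuto partition with pivot = 14:

Initial array: [2, 13, 11, 6, 14]

arr[0]=2 <= 14: swap with position 0, array becomes [2, 13, 11, 6, 14]
arr[1]=13 <= 14: swap with position 1, array becomes [2, 13, 11, 6, 14]
arr[2]=11 <= 14: swap with position 2, array becomes [2, 13, 11, 6, 14]
arr[3]=6 <= 14: swap with position 3, array becomes [2, 13, 11, 6, 14]

Place pivot at position 4: [2, 13, 11, 6, 14]
Pivot position: 4

After partitioning with pivot 14, the array becomes [2, 13, 11, 6, 14]. The pivot is placed at index 4. All elements to the left of the pivot are <= 14, and all elements to the right are > 14.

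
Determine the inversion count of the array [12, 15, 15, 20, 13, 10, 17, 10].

Finding inversions in [12, 15, 15, 20, 13, 10, 17, 10]:

(0, 5): arr[0]=12 > arr[5]=10
(0, 7): arr[0]=12 > arr[7]=10
(1, 4): arr[1]=15 > arr[4]=13
(1, 5): arr[1]=15 > arr[5]=10
(1, 7): arr[1]=15 > arr[7]=10
(2, 4): arr[2]=15 > arr[4]=13
(2, 5): arr[2]=15 > arr[5]=10
(2, 7): arr[2]=15 > arr[7]=10
(3, 4): arr[3]=20 > arr[4]=13
(3, 5): arr[3]=20 > arr[5]=10
(3, 6): arr[3]=20 > arr[6]=17
(3, 7): arr[3]=20 > arr[7]=10
(4, 5): arr[4]=13 > arr[5]=10
(4, 7): arr[4]=13 > arr[7]=10
(6, 7): arr[6]=17 > arr[7]=10

Total inversions: 15

The array has 15 inversion(s): (0,5), (0,7), (1,4), (1,5), (1,7), (2,4), (2,5), (2,7), (3,4), (3,5), (3,6), (3,7), (4,5), (4,7), (6,7). Each pair (i,j) satisfies i < j and arr[i] > arr[j].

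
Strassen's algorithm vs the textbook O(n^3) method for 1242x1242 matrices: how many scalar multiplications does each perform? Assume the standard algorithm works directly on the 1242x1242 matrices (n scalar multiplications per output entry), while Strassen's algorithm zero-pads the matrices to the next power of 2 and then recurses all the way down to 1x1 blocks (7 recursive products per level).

Matrix multiplication for 1242x1242 matrices:

Strassen's algorithm requires power-of-2 dimensions. Pad 1242x1242 to 2048x2048 (next power of 2).

Standard algorithm: 1242^3 = 1915864488 multiplications
Strassen's algorithm: 7^(log2(2048)) = 7^11 = 1977326743 multiplications
Difference: 1915864488 - 1977326743 = -61462255 (Strassen uses MORE here due to padding overhead — for small or just-over-power-of-2 n, padding can outweigh the per-level savings)

Standard: 1915864488 multiplications (1242^3). Strassen: 1977326743 multiplications (7^11, after padding to 2048x2048). Strassen reduces 8 recursive multiplications to 7 at each level.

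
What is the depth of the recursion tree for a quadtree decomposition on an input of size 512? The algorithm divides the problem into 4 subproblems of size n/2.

For divide and conquer with division factor 2:

Problem sizes at each level:
Level 0: 512
Level 1: 256
Level 2: 128
Level 3: 64
Level 4: 32
Level 5: 16
Level 6: 8
Level 7: 4
Level 8: 2
Level 9: 1

The root is level 0 and the size-1 base case is level 9 (the tree spans levels 0 through 9, i.e. 10 levels counting the root), so the depth is the number of divisions: log_2(512) = 9

The recursion tree depth is log_2(512) = 9. At each level, the problem size is divided by 2, so it takes 9 divisions to reduce to a base case of size 1. The algorithm makes 4 recursive calls at each level.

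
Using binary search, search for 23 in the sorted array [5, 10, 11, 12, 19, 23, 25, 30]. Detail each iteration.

Binary search for 23 in [5, 10, 11, 12, 19, 23, 25, 30]:

lo=0, hi=7, mid=3, arr[mid]=12 -> 12 < 23, search right half
lo=4, hi=7, mid=5, arr[mid]=23 -> Found target at index 5!

Binary search finds 23 at index 5 after 2 comparisons. The search repeatedly halves the search space by comparing with the middle element.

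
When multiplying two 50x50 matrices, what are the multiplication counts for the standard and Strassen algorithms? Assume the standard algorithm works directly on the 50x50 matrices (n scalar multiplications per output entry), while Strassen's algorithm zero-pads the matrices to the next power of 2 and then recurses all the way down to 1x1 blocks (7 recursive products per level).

Matrix multiplication for 50x50 matrices:

Strassen's algorithm requires power-of-2 dimensions. Pad 50x50 to 64x64 (next power of 2).

Standard algorithm: 50^3 = 125000 multiplications
Strassen's algorithm: 7^(log2(64)) = 7^6 = 117649 multiplications
Savings: 125000 - 117649 = 7351 multiplications

Standard: 125000 multiplications (50^3). Strassen: 117649 multiplications (7^6, after padding to 64x64). Strassen reduces 8 recursive multiplications to 7 at each level.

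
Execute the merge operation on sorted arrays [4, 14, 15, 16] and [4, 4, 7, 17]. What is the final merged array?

Merging process:

Compare 4 vs 4: take 4 from left. Merged: [4]
Compare 14 vs 4: take 4 from right. Merged: [4, 4]
Compare 14 vs 4: take 4 from right. Merged: [4, 4, 4]
Compare 14 vs 7: take 7 from right. Merged: [4, 4, 4, 7]
Compare 14 vs 17: take 14 from left. Merged: [4, 4, 4, 7, 14]
Compare 15 vs 17: take 15 from left. Merged: [4, 4, 4, 7, 14, 15]
Compare 16 vs 17: take 16 from left. Merged: [4, 4, 4, 7, 14, 15, 16]
Append remaining from right: [17]. Merged: [4, 4, 4, 7, 14, 15, 16, 17]

Final merged array: [4, 4, 4, 7, 14, 15, 16, 17]
Total comparisons: 7

The merged array is [4, 4, 4, 7, 14, 15, 16, 17], requiring 7 comparisons. The merge step runs in O(n) time where n is the total number of elements.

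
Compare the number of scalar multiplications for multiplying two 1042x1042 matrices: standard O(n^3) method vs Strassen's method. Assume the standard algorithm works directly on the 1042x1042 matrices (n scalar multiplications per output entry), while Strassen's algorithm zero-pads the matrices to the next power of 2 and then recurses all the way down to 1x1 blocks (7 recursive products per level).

Matrix multiplication for 1042x1042 matrices:

Strassen's algorithm requires power-of-2 dimensions. Pad 1042x1042 to 2048x2048 (next power of 2).

Standard algorithm: 1042^3 = 1131366088 multiplications
Strassen's algorithm: 7^(log2(2048)) = 7^11 = 1977326743 multiplications
Difference: 1131366088 - 1977326743 = -845960655 (Strassen uses MORE here due to padding overhead — for small or just-over-power-of-2 n, padding can outweigh the per-level savings)

Standard: 1131366088 multiplications (1042^3). Strassen: 1977326743 multiplications (7^11, after padding to 2048x2048). Strassen reduces 8 recursive multiplications to 7 at each level.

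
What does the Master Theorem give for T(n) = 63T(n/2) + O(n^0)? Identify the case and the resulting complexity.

Master Theorem for T(n) = 63T(n/2) + O(n^0):

a = 63, b = 2, c = 0
log_b(a) = log_2(63) = 5.9773

Case 1: c = 0 < log_2(63) = 5.9773
T(n) = O(n^(log_2 63))

For T(n) = 63T(n/2) + O(n^0): log_2(63) = 5.9773. This is Case 1 of the Master Theorem (c < log_b(a), work dominated by leaves), giving O(n^(log_2 63)).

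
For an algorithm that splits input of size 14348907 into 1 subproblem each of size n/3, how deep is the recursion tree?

For divide and conquer with division factor 3:

Problem sizes at each level:
Level 0: 14348907
Level 1: 4782969
Level 2: 1594323
Level 3: 531441
Level 4: 177147
Level 5: 59049
Level 6: 19683
Level 7: 6561
Level 8: 2187
Level 9: 729
Level 10: 243
Level 11: 81
Level 12: 27
Level 13: 9
Level 14: 3
Level 15: 1

The root is level 0 and the size-1 base case is level 15 (the tree spans levels 0 through 15, i.e. 16 levels counting the root), so the depth is the number of divisions: log_3(14348907) = 15

The recursion tree depth is log_3(14348907) = 15. At each level, the problem size is divided by 3, so it takes 15 divisions to reduce to a base case of size 1. The algorithm makes 1 recursive call at each level.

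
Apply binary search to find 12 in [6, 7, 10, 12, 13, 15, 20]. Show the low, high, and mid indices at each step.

Binary search for 12 in [6, 7, 10, 12, 13, 15, 20]:

lo=0, hi=6, mid=3, arr[mid]=12 -> Found target at index 3!

Binary search finds 12 at index 3 after 1 comparisons. The search repeatedly halves the search space by comparing with the middle element.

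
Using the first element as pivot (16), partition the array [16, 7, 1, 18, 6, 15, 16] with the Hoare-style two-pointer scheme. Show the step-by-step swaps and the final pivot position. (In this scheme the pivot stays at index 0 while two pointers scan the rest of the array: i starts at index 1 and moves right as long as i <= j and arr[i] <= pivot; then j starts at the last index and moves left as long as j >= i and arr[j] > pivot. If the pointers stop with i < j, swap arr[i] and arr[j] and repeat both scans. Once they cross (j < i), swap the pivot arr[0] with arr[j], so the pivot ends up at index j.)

Hoare-style two-pointer partition with pivot = 16:

Initial array: [16, 7, 1, 18, 6, 15, 16]

Pointers start at i = 1, j = 6.
i stops at index 3 (arr[3]=18 > 16), j stops at index 6 (arr[6]=16 <= 16): swap arr[3] and arr[6], array becomes [16, 7, 1, 16, 6, 15, 18]
i ends at 6, j ends at 5: the pointers have crossed (j < i), so scanning stops.

Swap pivot arr[0] with arr[5] to place pivot at position 5: [15, 7, 1, 16, 6, 16, 18]
Pivot position: 5

After partitioning with pivot 16, the array becomes [15, 7, 1, 16, 6, 16, 18]. The pivot is placed at index 5. All elements to the left of the pivot are <= 16, and all elements to the right are > 16.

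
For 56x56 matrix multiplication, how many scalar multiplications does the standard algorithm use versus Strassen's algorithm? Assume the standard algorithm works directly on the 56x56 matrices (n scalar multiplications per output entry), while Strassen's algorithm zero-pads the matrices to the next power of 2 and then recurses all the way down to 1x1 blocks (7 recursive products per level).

Matrix multiplication for 56x56 matrices:

Strassen's algorithm requires power-of-2 dimensions. Pad 56x56 to 64x64 (next power of 2).

Standard algorithm: 56^3 = 175616 multiplications
Strassen's algorithm: 7^(log2(64)) = 7^6 = 117649 multiplications
Savings: 175616 - 117649 = 57967 multiplications

Standard: 175616 multiplications (56^3). Strassen: 117649 multiplications (7^6, after padding to 64x64). Strassen reduces 8 recursive multiplications to 7 at each level.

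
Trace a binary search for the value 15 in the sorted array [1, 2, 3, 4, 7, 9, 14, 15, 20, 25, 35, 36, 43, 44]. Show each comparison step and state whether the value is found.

Binary search for 15 in [1, 2, 3, 4, 7, 9, 14, 15, 20, 25, 35, 36, 43, 44]:

lo=0, hi=13, mid=6, arr[mid]=14 -> 14 < 15, search right half
lo=7, hi=13, mid=10, arr[mid]=35 -> 35 > 15, search left half
lo=7, hi=9, mid=8, arr[mid]=20 -> 20 > 15, search left half
lo=7, hi=7, mid=7, arr[mid]=15 -> Found target at index 7!

Binary search finds 15 at index 7 after 4 comparisons. The search repeatedly halves the search space by comparing with the middle element.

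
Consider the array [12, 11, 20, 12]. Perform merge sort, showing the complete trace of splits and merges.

Merge sort trace:

Split: [12, 11, 20, 12] -> [12, 11] and [20, 12]
  Split: [12, 11] -> [12] and [11]
  Merge: [12] + [11] -> [11, 12]
  Split: [20, 12] -> [20] and [12]
  Merge: [20] + [12] -> [12, 20]
Merge: [11, 12] + [12, 20] -> [11, 12, 12, 20]

Final sorted array: [11, 12, 12, 20]

The merge sort proceeds by recursively splitting the array and merging sorted halves.
After all merges, the sorted array is [11, 12, 12, 20].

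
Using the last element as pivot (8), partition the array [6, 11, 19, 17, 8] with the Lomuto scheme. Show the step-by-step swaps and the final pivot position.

Lomuto partition with pivot = 8:

Initial array: [6, 11, 19, 17, 8]

arr[0]=6 <= 8: swap with position 0, array becomes [6, 11, 19, 17, 8]
arr[1]=11 > 8: no swap
arr[2]=19 > 8: no swap
arr[3]=17 > 8: no swap

Place pivot at position 1: [6, 8, 19, 17, 11]
Pivot position: 1

After partitioning with pivot 8, the array becomes [6, 8, 19, 17, 11]. The pivot is placed at index 1. All elements to the left of the pivot are <= 8, and all elements to the right are > 8.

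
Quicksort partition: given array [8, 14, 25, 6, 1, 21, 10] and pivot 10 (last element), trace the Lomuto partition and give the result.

Lomuto partition with pivot = 10:

Initial array: [8, 14, 25, 6, 1, 21, 10]

arr[0]=8 <= 10: swap with position 0, array becomes [8, 14, 25, 6, 1, 21, 10]
arr[1]=14 > 10: no swap
arr[2]=25 > 10: no swap
arr[3]=6 <= 10: swap with position 1, array becomes [8, 6, 25, 14, 1, 21, 10]
arr[4]=1 <= 10: swap with position 2, array becomes [8, 6, 1, 14, 25, 21, 10]
arr[5]=21 > 10: no swap

Place pivot at position 3: [8, 6, 1, 10, 25, 21, 14]
Pivot position: 3

After partitioning with pivot 10, the array becomes [8, 6, 1, 10, 25, 21, 14]. The pivot is placed at index 3. All elements to the left of the pivot are <= 10, and all elements to the right are > 10.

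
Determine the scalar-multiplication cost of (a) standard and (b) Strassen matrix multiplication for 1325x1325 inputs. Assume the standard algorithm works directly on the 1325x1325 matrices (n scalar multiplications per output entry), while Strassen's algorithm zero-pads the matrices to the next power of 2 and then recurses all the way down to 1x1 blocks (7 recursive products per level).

Matrix multiplication for 1325x1325 matrices:

Strassen's algorithm requires power-of-2 dimensions. Pad 1325x1325 to 2048x2048 (next power of 2).

Standard algorithm: 1325^3 = 2326203125 multiplications
Strassen's algorithm: 7^(log2(2048)) = 7^11 = 1977326743 multiplications
Savings: 2326203125 - 1977326743 = 348876382 multiplications

Standard: 2326203125 multiplications (1325^3). Strassen: 1977326743 multiplications (7^11, after padding to 2048x2048). Strassen reduces 8 recursive multiplications to 7 at each level.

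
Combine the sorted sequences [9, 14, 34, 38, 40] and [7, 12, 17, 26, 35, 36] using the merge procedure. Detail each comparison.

Merging process:

Compare 9 vs 7: take 7 from right. Merged: [7]
Compare 9 vs 12: take 9 from left. Merged: [7, 9]
Compare 14 vs 12: take 12 from right. Merged: [7, 9, 12]
Compare 14 vs 17: take 14 from left. Merged: [7, 9, 12, 14]
Compare 34 vs 17: take 17 from right. Merged: [7, 9, 12, 14, 17]
Compare 34 vs 26: take 26 from right. Merged: [7, 9, 12, 14, 17, 26]
Compare 34 vs 35: take 34 from left. Merged: [7, 9, 12, 14, 17, 26, 34]
Compare 38 vs 35: take 35 from right. Merged: [7, 9, 12, 14, 17, 26, 34, 35]
Compare 38 vs 36: take 36 from right. Merged: [7, 9, 12, 14, 17, 26, 34, 35, 36]
Append remaining from left: [38, 40]. Merged: [7, 9, 12, 14, 17, 26, 34, 35, 36, 38, 40]

Final merged array: [7, 9, 12, 14, 17, 26, 34, 35, 36, 38, 40]
Total comparisons: 9

The merged array is [7, 9, 12, 14, 17, 26, 34, 35, 36, 38, 40], requiring 9 comparisons. The merge step runs in O(n) time where n is the total number of elements.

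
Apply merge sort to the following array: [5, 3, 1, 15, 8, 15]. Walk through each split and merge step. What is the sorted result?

Merge sort trace:

Split: [5, 3, 1, 15, 8, 15] -> [5, 3, 1] and [15, 8, 15]
  Split: [5, 3, 1] -> [5] and [3, 1]
    Split: [3, 1] -> [3] and [1]
    Merge: [3] + [1] -> [1, 3]
  Merge: [5] + [1, 3] -> [1, 3, 5]
  Split: [15, 8, 15] -> [15] and [8, 15]
    Split: [8, 15] -> [8] and [15]
    Merge: [8] + [15] -> [8, 15]
  Merge: [15] + [8, 15] -> [8, 15, 15]
Merge: [1, 3, 5] + [8, 15, 15] -> [1, 3, 5, 8, 15, 15]

Final sorted array: [1, 3, 5, 8, 15, 15]

The merge sort proceeds by recursively splitting the array and merging sorted halves.
After all merges, the sorted array is [1, 3, 5, 8, 15, 15].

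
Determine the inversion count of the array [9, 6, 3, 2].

Finding inversions in [9, 6, 3, 2]:

(0, 1): arr[0]=9 > arr[1]=6
(0, 2): arr[0]=9 > arr[2]=3
(0, 3): arr[0]=9 > arr[3]=2
(1, 2): arr[1]=6 > arr[2]=3
(1, 3): arr[1]=6 > arr[3]=2
(2, 3): arr[2]=3 > arr[3]=2

Total inversions: 6

The array has 6 inversion(s): (0,1), (0,2), (0,3), (1,2), (1,3), (2,3). Each pair (i,j) satisfies i < j and arr[i] > arr[j].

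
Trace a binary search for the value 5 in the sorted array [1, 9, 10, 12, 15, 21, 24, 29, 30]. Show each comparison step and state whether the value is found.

Binary search for 5 in [1, 9, 10, 12, 15, 21, 24, 29, 30]:

lo=0, hi=8, mid=4, arr[mid]=15 -> 15 > 5, search left half
lo=0, hi=3, mid=1, arr[mid]=9 -> 9 > 5, search left half
lo=0, hi=0, mid=0, arr[mid]=1 -> 1 < 5, search right half
lo=1 > hi=0, target 5 not found

Binary search determines that 5 is not in the array after 3 comparisons. The search space was exhausted without finding the target.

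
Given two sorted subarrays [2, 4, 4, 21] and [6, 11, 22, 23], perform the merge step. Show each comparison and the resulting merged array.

Merging process:

Compare 2 vs 6: take 2 from left. Merged: [2]
Compare 4 vs 6: take 4 from left. Merged: [2, 4]
Compare 4 vs 6: take 4 from left. Merged: [2, 4, 4]
Compare 21 vs 6: take 6 from right. Merged: [2, 4, 4, 6]
Compare 21 vs 11: take 11 from right. Merged: [2, 4, 4, 6, 11]
Compare 21 vs 22: take 21 from left. Merged: [2, 4, 4, 6, 11, 21]
Append remaining from right: [22, 23]. Merged: [2, 4, 4, 6, 11, 21, 22, 23]

Final merged array: [2, 4, 4, 6, 11, 21, 22, 23]
Total comparisons: 6

The merged array is [2, 4, 4, 6, 11, 21, 22, 23], requiring 6 comparisons. The merge step runs in O(n) time where n is the total number of elements.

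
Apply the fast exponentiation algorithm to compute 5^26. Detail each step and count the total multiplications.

Computing 5^26 by squaring (build up from 5^1; each line after the first costs one multiplication):

5^1 = 5
5^2 = (5^1)^2 = 5^2 = 25
5^3 = 5 * 5^2 = 5 * 25 = 125
5^6 = (5^3)^2 = 125^2 = 15625
5^12 = (5^6)^2 = 15625^2 = 244140625
5^13 = 5 * 5^12 = 5 * 244140625 = 1220703125
5^26 = (5^13)^2 = 1220703125^2 = 1490116119384765625

Result: 1490116119384765625
Multiplications needed: 6 (6 lines after 5^1)

5^26 = 1490116119384765625. Using exponentiation by squaring, this requires 6 multiplications. The key idea: if the exponent is even, square the half-power; if odd, multiply by the base once.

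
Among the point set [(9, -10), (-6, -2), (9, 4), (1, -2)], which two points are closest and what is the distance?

Computing all pairwise distances among 4 points:

d((9, -10), (-6, -2)) = 17.0
d((9, -10), (9, 4)) = 14.0
d((9, -10), (1, -2)) = 11.3137
d((-6, -2), (9, 4)) = 16.1555
d((-6, -2), (1, -2)) = 7.0 <-- minimum
d((9, 4), (1, -2)) = 10.0

Closest pair: (-6, -2) and (1, -2) with distance 7.0

The closest pair is (-6, -2) and (1, -2) with Euclidean distance 7.0. For 4 points, brute-force pairwise comparison is shown above. For large n, the divide-and-conquer algorithm (sort by x, recurse on halves, check the dividing strip) achieves O(n log n).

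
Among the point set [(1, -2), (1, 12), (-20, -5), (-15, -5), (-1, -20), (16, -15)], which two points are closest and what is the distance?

Computing all pairwise distances among 6 points:

d((1, -2), (1, 12)) = 14.0
d((1, -2), (-20, -5)) = 21.2132
d((1, -2), (-15, -5)) = 16.2788
d((1, -2), (-1, -20)) = 18.1108
d((1, -2), (16, -15)) = 19.8494
d((1, 12), (-20, -5)) = 27.0185
d((1, 12), (-15, -5)) = 23.3452
d((1, 12), (-1, -20)) = 32.0624
d((1, 12), (16, -15)) = 30.8869
d((-20, -5), (-15, -5)) = 5.0 <-- minimum
d((-20, -5), (-1, -20)) = 24.2074
d((-20, -5), (16, -15)) = 37.3631
d((-15, -5), (-1, -20)) = 20.5183
d((-15, -5), (16, -15)) = 32.573
d((-1, -20), (16, -15)) = 17.72

Closest pair: (-20, -5) and (-15, -5) with distance 5.0

The closest pair is (-20, -5) and (-15, -5) with Euclidean distance 5.0. For 6 points, brute-force pairwise comparison is shown above. For large n, the divide-and-conquer algorithm (sort by x, recurse on halves, check the dividing strip) achieves O(n log n).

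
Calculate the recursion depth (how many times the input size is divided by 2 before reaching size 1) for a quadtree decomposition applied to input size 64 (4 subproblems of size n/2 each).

For divide and conquer with division factor 2:

Problem sizes at each level:
Level 0: 64
Level 1: 32
Level 2: 16
Level 3: 8
Level 4: 4
Level 5: 2
Level 6: 1

The root is level 0 and the size-1 base case is level 6 (the tree spans levels 0 through 6, i.e. 7 levels counting the root), so the depth is the number of divisions: log_2(64) = 6

The recursion tree depth is log_2(64) = 6. At each level, the problem size is divided by 2, so it takes 6 divisions to reduce to a base case of size 1. The algorithm makes 4 recursive calls at each level.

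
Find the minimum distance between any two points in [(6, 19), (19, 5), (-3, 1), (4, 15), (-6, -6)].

Computing all pairwise distances among 5 points:

d((6, 19), (19, 5)) = 19.105
d((6, 19), (-3, 1)) = 20.1246
d((6, 19), (4, 15)) = 4.4721 <-- minimum
d((6, 19), (-6, -6)) = 27.7308
d((19, 5), (-3, 1)) = 22.3607
d((19, 5), (4, 15)) = 18.0278
d((19, 5), (-6, -6)) = 27.313
d((-3, 1), (4, 15)) = 15.6525
d((-3, 1), (-6, -6)) = 7.6158
d((4, 15), (-6, -6)) = 23.2594

Closest pair: (6, 19) and (4, 15) with distance 4.4721

The closest pair is (6, 19) and (4, 15) with Euclidean distance 4.4721. For 5 points, brute-force pairwise comparison is shown above. For large n, the divide-and-conquer algorithm (sort by x, recurse on halves, check the dividing strip) achieves O(n log n).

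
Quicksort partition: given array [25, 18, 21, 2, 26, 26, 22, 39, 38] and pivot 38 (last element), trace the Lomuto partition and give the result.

Lomuto partition with pivot = 38:

Initial array: [25, 18, 21, 2, 26, 26, 22, 39, 38]

arr[0]=25 <= 38: swap with position 0, array becomes [25, 18, 21, 2, 26, 26, 22, 39, 38]
arr[1]=18 <= 38: swap with position 1, array becomes [25, 18, 21, 2, 26, 26, 22, 39, 38]
arr[2]=21 <= 38: swap with position 2, array becomes [25, 18, 21, 2, 26, 26, 22, 39, 38]
arr[3]=2 <= 38: swap with position 3, array becomes [25, 18, 21, 2, 26, 26, 22, 39, 38]
arr[4]=26 <= 38: swap with position 4, array becomes [25, 18, 21, 2, 26, 26, 22, 39, 38]
arr[5]=26 <= 38: swap with position 5, array becomes [25, 18, 21, 2, 26, 26, 22, 39, 38]
arr[6]=22 <= 38: swap with position 6, array becomes [25, 18, 21, 2, 26, 26, 22, 39, 38]
arr[7]=39 > 38: no swap

Place pivot at position 7: [25, 18, 21, 2, 26, 26, 22, 38, 39]
Pivot position: 7

After partitioning with pivot 38, the array becomes [25, 18, 21, 2, 26, 26, 22, 38, 39]. The pivot is placed at index 7. All elements to the left of the pivot are <= 38, and all elements to the right are > 38.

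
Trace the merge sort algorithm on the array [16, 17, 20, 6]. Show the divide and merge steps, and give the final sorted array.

Merge sort trace:

Split: [16, 17, 20, 6] -> [16, 17] and [20, 6]
  Split: [16, 17] -> [16] and [17]
  Merge: [16] + [17] -> [16, 17]
  Split: [20, 6] -> [20] and [6]
  Merge: [20] + [6] -> [6, 20]
Merge: [16, 17] + [6, 20] -> [6, 16, 17, 20]

Final sorted array: [6, 16, 17, 20]

The merge sort proceeds by recursively splitting the array and merging sorted halves.
After all merges, the sorted array is [6, 16, 17, 20].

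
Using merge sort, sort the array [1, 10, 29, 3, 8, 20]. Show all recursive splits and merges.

Merge sort trace:

Split: [1, 10, 29, 3, 8, 20] -> [1, 10, 29] and [3, 8, 20]
  Split: [1, 10, 29] -> [1] and [10, 29]
    Split: [10, 29] -> [10] and [29]
    Merge: [10] + [29] -> [10, 29]
  Merge: [1] + [10, 29] -> [1, 10, 29]
  Split: [3, 8, 20] -> [3] and [8, 20]
    Split: [8, 20] -> [8] and [20]
    Merge: [8] + [20] -> [8, 20]
  Merge: [3] + [8, 20] -> [3, 8, 20]
Merge: [1, 10, 29] + [3, 8, 20] -> [1, 3, 8, 10, 20, 29]

Final sorted array: [1, 3, 8, 10, 20, 29]

The merge sort proceeds by recursively splitting the array and merging sorted halves.
After all merges, the sorted array is [1, 3, 8, 10, 20, 29].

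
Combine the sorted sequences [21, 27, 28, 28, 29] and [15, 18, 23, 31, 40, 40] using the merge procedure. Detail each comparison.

Merging process:

Compare 21 vs 15: take 15 from right. Merged: [15]
Compare 21 vs 18: take 18 from right. Merged: [15, 18]
Compare 21 vs 23: take 21 from left. Merged: [15, 18, 21]
Compare 27 vs 23: take 23 from right. Merged: [15, 18, 21, 23]
Compare 27 vs 31: take 27 from left. Merged: [15, 18, 21, 23, 27]
Compare 28 vs 31: take 28 from left. Merged: [15, 18, 21, 23, 27, 28]
Compare 28 vs 31: take 28 from left. Merged: [15, 18, 21, 23, 27, 28, 28]
Compare 29 vs 31: take 29 from left. Merged: [15, 18, 21, 23, 27, 28, 28, 29]
Append remaining from right: [31, 40, 40]. Merged: [15, 18, 21, 23, 27, 28, 28, 29, 31, 40, 40]

Final merged array: [15, 18, 21, 23, 27, 28, 28, 29, 31, 40, 40]
Total comparisons: 8

The merged array is [15, 18, 21, 23, 27, 28, 28, 29, 31, 40, 40], requiring 8 comparisons. The merge step runs in O(n) time where n is the total number of elements.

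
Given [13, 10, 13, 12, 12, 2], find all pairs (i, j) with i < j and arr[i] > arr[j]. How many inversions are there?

Finding inversions in [13, 10, 13, 12, 12, 2]:

(0, 1): arr[0]=13 > arr[1]=10
(0, 3): arr[0]=13 > arr[3]=12
(0, 4): arr[0]=13 > arr[4]=12
(0, 5): arr[0]=13 > arr[5]=2
(1, 5): arr[1]=10 > arr[5]=2
(2, 3): arr[2]=13 > arr[3]=12
(2, 4): arr[2]=13 > arr[4]=12
(2, 5): arr[2]=13 > arr[5]=2
(3, 5): arr[3]=12 > arr[5]=2
(4, 5): arr[4]=12 > arr[5]=2

Total inversions: 10

The array has 10 inversion(s): (0,1), (0,3), (0,4), (0,5), (1,5), (2,3), (2,4), (2,5), (3,5), (4,5). Each pair (i,j) satisfies i < j and arr[i] > arr[j].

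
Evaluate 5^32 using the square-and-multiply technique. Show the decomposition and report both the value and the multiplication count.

Computing 5^32 by squaring (build up from 5^1; each line after the first costs one multiplication):

5^1 = 5
5^2 = (5^1)^2 = 5^2 = 25
5^4 = (5^2)^2 = 25^2 = 625
5^8 = (5^4)^2 = 625^2 = 390625
5^16 = (5^8)^2 = 390625^2 = 152587890625
5^32 = (5^16)^2 = 152587890625^2 = 23283064365386962890625

Result: 23283064365386962890625
Multiplications needed: 5 (5 lines after 5^1)

5^32 = 23283064365386962890625. Using exponentiation by squaring, this requires 5 multiplications. The key idea: if the exponent is even, square the half-power; if odd, multiply by the base once.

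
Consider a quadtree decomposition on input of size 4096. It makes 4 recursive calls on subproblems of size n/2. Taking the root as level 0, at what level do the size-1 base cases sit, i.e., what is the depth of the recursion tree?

For divide and conquer with division factor 2:

Problem sizes at each level:
Level 0: 4096
Level 1: 2048
Level 2: 1024
Level 3: 512
Level 4: 256
Level 5: 128
Level 6: 64
Level 7: 32
Level 8: 16
Level 9: 8
Level 10: 4
Level 11: 2
Level 12: 1

The root is level 0 and the size-1 base case is level 12 (the tree spans levels 0 through 12, i.e. 13 levels counting the root), so the depth is the number of divisions: log_2(4096) = 12

The recursion tree depth is log_2(4096) = 12. At each level, the problem size is divided by 2, so it takes 12 divisions to reduce to a base case of size 1. The algorithm makes 4 recursive calls at each level.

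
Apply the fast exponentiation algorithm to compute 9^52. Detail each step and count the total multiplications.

Computing 9^52 by squaring (build up from 9^1; each line after the first costs one multiplication):

9^1 = 9
9^2 = (9^1)^2 = 9^2 = 81
9^3 = 9 * 9^2 = 9 * 81 = 729
9^6 = (9^3)^2 = 729^2 = 531441
9^12 = (9^6)^2 = 531441^2 = 282429536481
9^13 = 9 * 9^12 = 9 * 282429536481 = 2541865828329
9^26 = (9^13)^2 = 2541865828329^2 = 6461081889226673298932241
9^52 = (9^26)^2 = 6461081889226673298932241^2 = 41745579179292917813953351511015323088870709282081

Result: 41745579179292917813953351511015323088870709282081
Multiplications needed: 7 (7 lines after 9^1)

9^52 = 41745579179292917813953351511015323088870709282081. Using exponentiation by squaring, this requires 7 multiplications. The key idea: if the exponent is even, square the half-power; if odd, multiply by the base once.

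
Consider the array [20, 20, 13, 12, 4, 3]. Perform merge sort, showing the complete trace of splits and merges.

Merge sort trace:

Split: [20, 20, 13, 12, 4, 3] -> [20, 20, 13] and [12, 4, 3]
  Split: [20, 20, 13] -> [20] and [20, 13]
    Split: [20, 13] -> [20] and [13]
    Merge: [20] + [13] -> [13, 20]
  Merge: [20] + [13, 20] -> [13, 20, 20]
  Split: [12, 4, 3] -> [12] and [4, 3]
    Split: [4, 3] -> [4] and [3]
    Merge: [4] + [3] -> [3, 4]
  Merge: [12] + [3, 4] -> [3, 4, 12]
Merge: [13, 20, 20] + [3, 4, 12] -> [3, 4, 12, 13, 20, 20]

Final sorted array: [3, 4, 12, 13, 20, 20]

The merge sort proceeds by recursively splitting the array and merging sorted halves.
After all merges, the sorted array is [3, 4, 12, 13, 20, 20].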